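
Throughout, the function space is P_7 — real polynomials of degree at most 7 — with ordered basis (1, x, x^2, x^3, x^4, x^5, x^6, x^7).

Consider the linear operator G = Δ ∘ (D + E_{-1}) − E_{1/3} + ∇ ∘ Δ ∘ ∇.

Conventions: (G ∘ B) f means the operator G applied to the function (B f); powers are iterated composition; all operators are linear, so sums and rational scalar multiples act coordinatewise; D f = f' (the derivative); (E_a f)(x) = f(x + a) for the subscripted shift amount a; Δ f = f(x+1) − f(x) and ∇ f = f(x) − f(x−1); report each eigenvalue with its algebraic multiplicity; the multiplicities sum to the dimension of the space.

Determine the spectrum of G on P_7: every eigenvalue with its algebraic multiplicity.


image of 1: -1
image of x: -x + 2/3
image of x^2: -x^2 + (4/3)x + 8/9
image of x^3: -x^3 + 2x^2 + (8/3)x + 269/27
image of x^4: -x^4 + (8/3)x^3 + (16/3)x^2 + (1076/27)x - 730/81
image of x^5: -x^5 + (10/3)x^4 + (80/9)x^3 + (2690/27)x^2 - (3650/81)x + 8747/243
image of x^6: -x^6 + 4x^5 + (40/3)x^4 + (5380/27)x^3 - (3650/27)x^2 + (17494/81)x - 40096/729
image of x^7: -x^7 + (14/3)x^6 + (56/3)x^5 + (9415/27)x^4 - (25550/81)x^3 + (61229/81)x^2 - (280672/729)x + 293057/2187
the matrix is upper triangular; its diagonal is (-1, -1, -1, -1, -1, -1, -1, -1)
for a triangular matrix the eigenvalues are the diagonal entries, with algebraic multiplicity their repetition count

λ = -1 (multiplicity 8)


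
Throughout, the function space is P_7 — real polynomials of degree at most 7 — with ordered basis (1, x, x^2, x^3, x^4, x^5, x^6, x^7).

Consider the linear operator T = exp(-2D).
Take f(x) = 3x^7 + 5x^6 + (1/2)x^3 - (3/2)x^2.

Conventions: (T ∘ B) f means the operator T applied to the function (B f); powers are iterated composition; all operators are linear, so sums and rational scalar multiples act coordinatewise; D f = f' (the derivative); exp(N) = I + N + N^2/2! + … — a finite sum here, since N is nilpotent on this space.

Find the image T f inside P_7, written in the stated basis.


the result is g(x) = 3x^7 - 37x^6 + 192x^5 - 540x^4 + (1761/2)x^3 - (1641/2)x^2 + 396x - 74

order-1 term: -42x^6 - 60x^5 - 3x^2 + 6x
order-2 term: 252x^5 + 300x^4 + 6x - 6
order-3 term: -840x^4 - 800x^3 - 4
order-4 term: 1680x^3 + 1200x^2
order-5 term: -2016x^2 - 960x
order-6 term: 1344x + 320
order-7 term: -384
the series for exp(-2D) f terminates at order 7
exp(-2D) f = 3x^7 - 37x^6 + 192x^5 - 540x^4 + (1761/2)x^3 - (1641/2)x^2 + 396x - 74


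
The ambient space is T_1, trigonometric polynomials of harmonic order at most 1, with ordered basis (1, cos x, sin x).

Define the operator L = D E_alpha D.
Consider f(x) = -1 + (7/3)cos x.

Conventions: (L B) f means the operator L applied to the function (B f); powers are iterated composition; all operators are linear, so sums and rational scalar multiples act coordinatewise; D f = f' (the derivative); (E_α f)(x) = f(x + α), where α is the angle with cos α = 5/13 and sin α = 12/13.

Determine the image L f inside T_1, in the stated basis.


the result is g(x) = -(35/39)cos x + (28/13)sin x

D f = -(7/3)sin x
E_alpha D f = -(28/13)cos x - (35/39)sin x
D E_alpha D f = -(35/39)cos x + (28/13)sin x


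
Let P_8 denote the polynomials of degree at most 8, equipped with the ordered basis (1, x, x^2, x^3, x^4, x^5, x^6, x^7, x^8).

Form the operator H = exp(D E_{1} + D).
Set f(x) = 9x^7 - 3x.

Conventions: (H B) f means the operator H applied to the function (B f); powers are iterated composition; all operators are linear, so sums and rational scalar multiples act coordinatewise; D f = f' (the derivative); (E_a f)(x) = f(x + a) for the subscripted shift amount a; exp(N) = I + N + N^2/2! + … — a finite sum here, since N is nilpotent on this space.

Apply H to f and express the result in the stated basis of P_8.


g(x) = 9x^7 + 126x^6 + 1134x^5 + 7245x^4 + 32760x^3 + 101493x^2 + 195297x + 177231

order-1 term: 126x^6 + 378x^5 + 945x^4 + 1260x^3 + 945x^2 + 378x + 57
order-2 term: 756x^5 + 3780x^4 + 11340x^3 + 18900x^2 + 17010x + 6426
order-3 term: 2520x^4 + 15120x^3 + 45360x^2 + 68040x + 41580
order-4 term: 5040x^3 + 30240x^2 + 75600x + 70560
order-5 term: 6048x^2 + 30240x + 45360
order-6 term: 4032x + 12096
order-7 term: 1152
the series for exp(D E_{1} + D) f terminates at order 7
exp(D E_{1} + D) f = 9x^7 + 126x^6 + 1134x^5 + 7245x^4 + 32760x^3 + 101493x^2 + 195297x + 177231


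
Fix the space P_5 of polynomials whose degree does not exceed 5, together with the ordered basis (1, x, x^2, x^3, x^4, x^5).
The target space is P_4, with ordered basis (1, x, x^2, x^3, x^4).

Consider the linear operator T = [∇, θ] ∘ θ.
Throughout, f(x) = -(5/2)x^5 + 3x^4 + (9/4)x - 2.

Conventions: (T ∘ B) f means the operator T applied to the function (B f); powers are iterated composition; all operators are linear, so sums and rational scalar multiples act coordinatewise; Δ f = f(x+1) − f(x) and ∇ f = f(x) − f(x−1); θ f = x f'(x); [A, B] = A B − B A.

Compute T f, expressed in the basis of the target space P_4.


g(x) = -(125/2)x^4 + 298x^3 - 519x^2 + 394x - 433/4

θ f = -(25/2)x^5 + 12x^4 + (9/4)x
θ θ f = -(125/2)x^5 + 48x^4 + (9/4)x
∇ θ θ f = -(625/2)x^4 + 817x^3 - 913x^2 + (1009/2)x - 433/4
∇ θ f = -(125/2)x^4 + 173x^3 - 197x^2 + (221/2)x - 89/4
θ ∇ θ f = -250x^4 + 519x^3 - 394x^2 + (221/2)x
[∇, θ] θ f = -(125/2)x^4 + 298x^3 - 519x^2 + 394x - 433/4


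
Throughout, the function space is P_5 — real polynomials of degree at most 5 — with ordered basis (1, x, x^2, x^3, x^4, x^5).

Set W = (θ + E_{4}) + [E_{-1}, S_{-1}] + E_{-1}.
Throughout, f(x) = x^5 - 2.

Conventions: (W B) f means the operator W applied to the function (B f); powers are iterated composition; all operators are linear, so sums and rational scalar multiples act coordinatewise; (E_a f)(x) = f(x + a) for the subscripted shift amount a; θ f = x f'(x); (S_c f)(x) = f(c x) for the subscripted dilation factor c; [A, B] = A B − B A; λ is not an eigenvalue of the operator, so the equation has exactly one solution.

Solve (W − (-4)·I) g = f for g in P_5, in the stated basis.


g(x) = (1/11)x^5 - (5/22)x^4 - (160/99)x^3 - (35/24)x^2 + (1055/308)x + 421027/33264

write g with unknown coordinates in the stated basis and equate coefficients in (W − (-4)·I) g = f
solving from the highest basis element down gives g = (1/11)x^5 - (5/22)x^4 - (160/99)x^3 - (35/24)x^2 + (1055/308)x + 421027/33264
check: W g = (7/11)x^5 + (10/11)x^4 + (640/99)x^3 + (35/6)x^2 - (1055/77)x - 437659/8316
so W g − (-4)·g = x^5 - 2 = f ✓


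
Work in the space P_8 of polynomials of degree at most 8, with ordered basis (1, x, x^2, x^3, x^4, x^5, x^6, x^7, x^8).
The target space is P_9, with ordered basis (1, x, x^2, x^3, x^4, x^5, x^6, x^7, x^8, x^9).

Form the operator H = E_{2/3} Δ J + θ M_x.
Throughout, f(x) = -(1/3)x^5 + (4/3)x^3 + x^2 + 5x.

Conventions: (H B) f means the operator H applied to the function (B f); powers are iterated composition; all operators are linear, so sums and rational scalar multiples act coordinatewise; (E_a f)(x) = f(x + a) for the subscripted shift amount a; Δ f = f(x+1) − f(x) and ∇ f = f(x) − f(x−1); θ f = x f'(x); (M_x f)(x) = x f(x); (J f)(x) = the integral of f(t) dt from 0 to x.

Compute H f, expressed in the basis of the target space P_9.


J f = -(1/18)x^6 + (1/3)x^4 + (1/3)x^3 + (5/2)x^2
Δ J f = -(1/3)x^5 - (5/6)x^4 + (2/9)x^3 + (13/6)x^2 + 7x + 28/9
E_{2/3} Δ J f = -(1/3)x^5 - (35/18)x^4 - (94/27)x^3 - (97/162)x^2 + (2155/243)x + 6268/729
M_x f = -(1/3)x^6 + (4/3)x^4 + x^3 + 5x^2
θ M_x f = -2x^6 + (16/3)x^4 + 3x^3 + 10x^2
(E_{2/3} Δ J + θ M_x) f = -2x^6 - (1/3)x^5 + (61/18)x^4 - (13/27)x^3 + (1523/162)x^2 + (2155/243)x + 6268/729

the image equals g(x) = -2x^6 - (1/3)x^5 + (61/18)x^4 - (13/27)x^3 + (1523/162)x^2 + (2155/243)x + 6268/729


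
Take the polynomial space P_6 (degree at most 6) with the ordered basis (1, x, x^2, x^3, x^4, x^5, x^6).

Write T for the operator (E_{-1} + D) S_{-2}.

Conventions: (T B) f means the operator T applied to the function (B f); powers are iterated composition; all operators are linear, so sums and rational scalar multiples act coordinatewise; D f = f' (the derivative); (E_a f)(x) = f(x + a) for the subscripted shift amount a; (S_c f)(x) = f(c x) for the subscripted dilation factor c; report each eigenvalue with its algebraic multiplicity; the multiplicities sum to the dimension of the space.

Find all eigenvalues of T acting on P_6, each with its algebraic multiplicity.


λ = -32 (multiplicity 1), λ = -8 (multiplicity 1), λ = -2 (multiplicity 1), λ = 1 (multiplicity 1), λ = 4 (multiplicity 1), λ = 16 (multiplicity 1), λ = 64 (multiplicity 1)

image of 1: 1
image of x: -2x
image of x^2: 4x^2 + 4
image of x^3: -8x^3 - 24x + 8
image of x^4: 16x^4 + 96x^2 - 64x + 16
image of x^5: -32x^5 - 320x^3 + 320x^2 - 160x + 32
image of x^6: 64x^6 + 960x^4 - 1280x^3 + 960x^2 - 384x + 64
the matrix is upper triangular; its diagonal is (1, -2, 4, -8, 16, -32, 64)
for a triangular matrix the eigenvalues are the diagonal entries, with algebraic multiplicity their repetition count


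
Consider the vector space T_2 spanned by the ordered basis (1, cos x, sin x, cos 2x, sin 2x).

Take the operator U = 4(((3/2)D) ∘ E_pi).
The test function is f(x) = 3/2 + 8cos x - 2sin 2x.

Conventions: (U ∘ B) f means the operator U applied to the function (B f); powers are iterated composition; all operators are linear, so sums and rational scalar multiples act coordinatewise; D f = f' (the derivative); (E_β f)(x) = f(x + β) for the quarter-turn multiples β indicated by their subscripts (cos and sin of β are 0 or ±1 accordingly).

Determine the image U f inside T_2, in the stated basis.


the result is g(x) = 48sin x - 24cos 2x

E_pi f = 3/2 - 8cos x - 2sin 2x
D E_pi f = 8sin x - 4cos 2x
((3/2)D) E_pi f = 12sin x - 6cos 2x
(4(((3/2)D) ∘ E_pi)) f = 48sin x - 24cos 2x


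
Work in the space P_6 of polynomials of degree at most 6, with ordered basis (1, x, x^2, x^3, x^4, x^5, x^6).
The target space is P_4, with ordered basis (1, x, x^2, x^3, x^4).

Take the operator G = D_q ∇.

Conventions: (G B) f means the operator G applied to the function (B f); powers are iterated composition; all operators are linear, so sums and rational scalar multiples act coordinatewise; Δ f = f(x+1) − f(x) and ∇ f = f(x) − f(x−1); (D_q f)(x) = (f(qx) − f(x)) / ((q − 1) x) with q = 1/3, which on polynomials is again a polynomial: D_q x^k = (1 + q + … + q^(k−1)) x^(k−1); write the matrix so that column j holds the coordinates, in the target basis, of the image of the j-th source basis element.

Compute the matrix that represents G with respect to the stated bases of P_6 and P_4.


image of 1: 0
image of x: 0
image of x^2: 2
image of x^3: 4x - 3
image of x^4: (52/9)x^2 - 8x + 4
image of x^5: (200/27)x^3 - (130/9)x^2 + (40/3)x - 5
image of x^6: (242/27)x^4 - (200/9)x^3 + (260/9)x^2 - 20x + 6
each image's coordinates form column j of the matrix

the matrix is [[0, 0, 2, -3, 4, -5, 6]; [0, 0, 0, 4, -8, 40/3, -20]; [0, 0, 0, 0, 52/9, -130/9, 260/9]; [0, 0, 0, 0, 0, 200/27, -200/9]; [0, 0, 0, 0, 0, 0, 242/27]] (rows listed top to bottom)


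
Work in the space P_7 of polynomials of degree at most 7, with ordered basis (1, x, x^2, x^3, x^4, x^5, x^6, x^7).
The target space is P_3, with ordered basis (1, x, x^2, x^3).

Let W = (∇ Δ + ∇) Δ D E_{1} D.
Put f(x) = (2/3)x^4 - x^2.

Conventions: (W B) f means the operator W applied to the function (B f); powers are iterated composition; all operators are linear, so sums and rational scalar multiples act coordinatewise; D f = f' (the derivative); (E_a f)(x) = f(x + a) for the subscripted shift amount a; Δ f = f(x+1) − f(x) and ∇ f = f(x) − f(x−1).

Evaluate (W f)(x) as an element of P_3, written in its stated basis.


g(x) = 16

D f = (8/3)x^3 - 2x
E_{1} D f = (8/3)x^3 + 8x^2 + 6x + 2/3
D E_{1} D f = 8x^2 + 16x + 6
Δ D E_{1} D f = 16x + 24
Δ (Δ D E_{1}) D f = 16
∇ Δ (Δ D E_{1}) D f = 0
∇ (Δ D E_{1}) D f = 16
(∇ Δ + ∇) (Δ D E_{1}) D f = 16


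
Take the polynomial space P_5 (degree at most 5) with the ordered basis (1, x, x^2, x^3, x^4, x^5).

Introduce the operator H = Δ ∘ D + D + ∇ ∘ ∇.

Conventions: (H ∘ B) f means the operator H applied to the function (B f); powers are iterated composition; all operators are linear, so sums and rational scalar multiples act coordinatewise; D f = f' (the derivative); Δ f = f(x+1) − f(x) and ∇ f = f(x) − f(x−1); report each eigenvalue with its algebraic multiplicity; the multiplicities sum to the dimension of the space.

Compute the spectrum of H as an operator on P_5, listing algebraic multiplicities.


λ = 0 (multiplicity 6)

image of 1: 0
image of x: 1
image of x^2: 2x + 4
image of x^3: 3x^2 + 12x - 3
image of x^4: 4x^3 + 24x^2 - 12x + 18
image of x^5: 5x^4 + 40x^3 - 30x^2 + 90x - 25
the matrix is upper triangular; its diagonal is (0, 0, 0, 0, 0, 0)
for a triangular matrix the eigenvalues are the diagonal entries, with algebraic multiplicity their repetition count


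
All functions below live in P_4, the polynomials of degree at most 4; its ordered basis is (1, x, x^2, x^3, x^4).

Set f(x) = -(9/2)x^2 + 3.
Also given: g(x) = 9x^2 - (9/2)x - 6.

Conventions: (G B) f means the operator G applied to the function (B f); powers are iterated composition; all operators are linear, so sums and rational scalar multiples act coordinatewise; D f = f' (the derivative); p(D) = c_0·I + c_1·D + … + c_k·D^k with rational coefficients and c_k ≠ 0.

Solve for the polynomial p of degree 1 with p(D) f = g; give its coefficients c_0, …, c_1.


p(D) = -2·I + (1/2)·D, i.e. c_0 = -2, c_1 = 1/2

D^0 f = -(9/2)x^2 + 3
D^1 f = -9x
matching coefficients of g against c_0 f + c_1 Df + … from the top degree down determines the c_i
solution: c_0 = -2, c_1 = 1/2


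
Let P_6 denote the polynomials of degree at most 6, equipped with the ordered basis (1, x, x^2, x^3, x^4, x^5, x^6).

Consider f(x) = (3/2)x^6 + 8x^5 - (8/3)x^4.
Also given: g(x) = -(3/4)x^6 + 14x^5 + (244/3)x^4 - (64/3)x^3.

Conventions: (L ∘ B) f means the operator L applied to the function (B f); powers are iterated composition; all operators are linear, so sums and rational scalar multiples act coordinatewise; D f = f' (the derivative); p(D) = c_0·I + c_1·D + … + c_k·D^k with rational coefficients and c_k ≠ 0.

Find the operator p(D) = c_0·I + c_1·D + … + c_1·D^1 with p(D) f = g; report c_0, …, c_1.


D^0 f = (3/2)x^6 + 8x^5 - (8/3)x^4
D^1 f = 9x^5 + 40x^4 - (32/3)x^3
matching coefficients of g against c_0 f + c_1 Df + … from the top degree down determines the c_i
solution: c_0 = -1/2, c_1 = 2

c_0 = -1/2, c_1 = 2


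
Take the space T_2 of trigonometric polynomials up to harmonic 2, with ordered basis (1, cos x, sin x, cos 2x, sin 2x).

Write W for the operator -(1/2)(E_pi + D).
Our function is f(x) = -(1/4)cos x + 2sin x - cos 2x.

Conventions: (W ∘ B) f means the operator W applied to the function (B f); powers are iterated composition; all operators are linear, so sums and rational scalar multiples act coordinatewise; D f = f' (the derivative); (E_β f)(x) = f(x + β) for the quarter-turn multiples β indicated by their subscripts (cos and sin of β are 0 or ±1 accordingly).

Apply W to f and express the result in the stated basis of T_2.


E_pi f = (1/4)cos x - 2sin x - cos 2x
D f = 2cos x + (1/4)sin x + 2sin 2x
(E_pi + D) f = (9/4)cos x - (7/4)sin x - cos 2x + 2sin 2x
(-(1/2)(E_pi + D)) f = -(9/8)cos x + (7/8)sin x + (1/2)cos 2x - sin 2x

the image equals g(x) = -(9/8)cos x + (7/8)sin x + (1/2)cos 2x - sin 2x


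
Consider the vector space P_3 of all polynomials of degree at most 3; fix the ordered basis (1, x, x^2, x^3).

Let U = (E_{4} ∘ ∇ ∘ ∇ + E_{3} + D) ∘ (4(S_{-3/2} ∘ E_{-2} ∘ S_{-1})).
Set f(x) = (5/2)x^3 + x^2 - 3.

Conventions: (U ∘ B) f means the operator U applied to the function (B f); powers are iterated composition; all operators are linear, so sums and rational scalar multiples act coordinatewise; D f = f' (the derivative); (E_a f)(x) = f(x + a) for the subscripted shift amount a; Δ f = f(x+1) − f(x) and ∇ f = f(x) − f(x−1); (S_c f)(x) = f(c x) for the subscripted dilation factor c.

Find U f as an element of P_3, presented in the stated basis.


g(x) = (135/4)x^3 + 549x^2 + (9879/4)x + 16011/4

S_{-1} f = -(5/2)x^3 + x^2 - 3
E_{-2} S_{-1} f = -(5/2)x^3 + 16x^2 - 34x + 21
S_{-3/2} E_{-2} S_{-1} f = (135/16)x^3 + 36x^2 + 51x + 21
(4(S_{-3/2} ∘ E_{-2} ∘ S_{-1})) f = (135/4)x^3 + 144x^2 + 204x + 84
∇ (4(S_{-3/2} ∘ E_{-2} ∘ S_{-1})) f = (405/4)x^2 + (747/4)x + 375/4
∇ ∇ (4(S_{-3/2} ∘ E_{-2} ∘ S_{-1})) f = (405/2)x + 171/2
E_{4} ∇ ∇ (4(S_{-3/2} ∘ E_{-2} ∘ S_{-1})) f = (405/2)x + 1791/2
E_{3} (4(S_{-3/2} ∘ E_{-2} ∘ S_{-1})) f = (135/4)x^3 + (1791/4)x^2 + (7917/4)x + 11613/4
D (4(S_{-3/2} ∘ E_{-2} ∘ S_{-1})) f = (405/4)x^2 + 288x + 204
(E_{4} ∘ ∇ ∘ ∇ + E_{3} + D) (4(S_{-3/2} ∘ E_{-2} ∘ S_{-1})) f = (135/4)x^3 + 549x^2 + (9879/4)x + 16011/4


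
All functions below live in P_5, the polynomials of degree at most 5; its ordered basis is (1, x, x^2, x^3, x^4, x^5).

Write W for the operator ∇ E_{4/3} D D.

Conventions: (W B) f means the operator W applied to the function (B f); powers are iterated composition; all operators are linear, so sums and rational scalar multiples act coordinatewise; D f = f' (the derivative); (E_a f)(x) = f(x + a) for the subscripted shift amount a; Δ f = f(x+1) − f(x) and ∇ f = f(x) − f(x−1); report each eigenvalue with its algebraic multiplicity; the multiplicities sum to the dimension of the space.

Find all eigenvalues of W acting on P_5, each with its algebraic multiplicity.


image of 1: 0
image of x: 0
image of x^2: 0
image of x^3: 6
image of x^4: 24x + 20
image of x^5: 60x^2 + 100x + 140/3
the matrix is upper triangular; its diagonal is (0, 0, 0, 0, 0, 0)
for a triangular matrix the eigenvalues are the diagonal entries, with algebraic multiplicity their repetition count

λ = 0 (multiplicity 6)


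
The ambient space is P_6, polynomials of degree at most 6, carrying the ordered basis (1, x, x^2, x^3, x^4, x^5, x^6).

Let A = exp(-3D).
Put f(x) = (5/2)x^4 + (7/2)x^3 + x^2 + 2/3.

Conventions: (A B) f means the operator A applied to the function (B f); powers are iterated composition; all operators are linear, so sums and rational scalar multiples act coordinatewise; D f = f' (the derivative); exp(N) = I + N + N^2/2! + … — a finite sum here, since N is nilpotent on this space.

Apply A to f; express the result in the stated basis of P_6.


the image equals g(x) = (5/2)x^4 - (53/2)x^3 + (209/2)x^2 - (363/2)x + 353/3

order-1 term: -30x^3 - (63/2)x^2 - 6x
order-2 term: 135x^2 + (189/2)x + 9
order-3 term: -270x - 189/2
order-4 term: 405/2
the series for exp(-3D) f terminates at order 4
exp(-3D) f = (5/2)x^4 - (53/2)x^3 + (209/2)x^2 - (363/2)x + 353/3


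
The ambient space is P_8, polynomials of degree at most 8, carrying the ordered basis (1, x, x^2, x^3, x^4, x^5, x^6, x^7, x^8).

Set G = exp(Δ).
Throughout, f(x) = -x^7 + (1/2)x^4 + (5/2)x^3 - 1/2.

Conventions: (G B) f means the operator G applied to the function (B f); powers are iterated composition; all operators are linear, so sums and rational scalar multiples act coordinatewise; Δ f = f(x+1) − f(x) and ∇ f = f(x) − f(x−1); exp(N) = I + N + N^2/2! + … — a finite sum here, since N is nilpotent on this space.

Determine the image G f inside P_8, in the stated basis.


order-1 term: -7x^6 - 21x^5 - 35x^4 - 33x^3 - (21/2)x^2 + (5/2)x + 2
order-2 term: -21x^5 - 105x^4 - 245x^3 - 312x^2 - (407/2)x - 52
order-3 term: -35x^4 - 210x^3 - 525x^2 - 628x - 591/2
order-4 term: -35x^3 - 210x^2 - 455x - 699/2
order-5 term: -21x^2 - 105x - 140
order-6 term: -7x - 21
order-7 term: -1
the series for exp(Δ) f terminates at order 7
exp(Δ) f = -x^7 - 7x^6 - 42x^5 - (349/2)x^4 - (1041/2)x^3 - (2157/2)x^2 - 1396x - 1715/2

g(x) = -x^7 - 7x^6 - 42x^5 - (349/2)x^4 - (1041/2)x^3 - (2157/2)x^2 - 1396x - 1715/2


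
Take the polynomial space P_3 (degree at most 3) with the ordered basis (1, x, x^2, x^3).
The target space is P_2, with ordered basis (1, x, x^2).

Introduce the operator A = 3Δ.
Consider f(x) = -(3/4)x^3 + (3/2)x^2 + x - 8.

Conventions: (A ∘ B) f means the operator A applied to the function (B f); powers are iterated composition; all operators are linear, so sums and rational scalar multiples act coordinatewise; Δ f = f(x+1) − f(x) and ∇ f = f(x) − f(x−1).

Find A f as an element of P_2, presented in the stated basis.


the image equals g(x) = -(27/4)x^2 + (9/4)x + 21/4

Δ f = -(9/4)x^2 + (3/4)x + 7/4
(3Δ) f = -(27/4)x^2 + (9/4)x + 21/4


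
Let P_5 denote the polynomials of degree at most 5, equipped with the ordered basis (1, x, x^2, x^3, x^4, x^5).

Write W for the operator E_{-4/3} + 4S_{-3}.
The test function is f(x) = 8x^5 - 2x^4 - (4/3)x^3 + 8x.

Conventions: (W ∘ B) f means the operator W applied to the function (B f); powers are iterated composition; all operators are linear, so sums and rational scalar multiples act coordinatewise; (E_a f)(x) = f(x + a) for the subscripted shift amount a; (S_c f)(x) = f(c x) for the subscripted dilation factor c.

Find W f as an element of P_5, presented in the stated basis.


g(x) = -7768x^5 - (2110/3)x^4 + (2660/9)x^3 - (5552/27)x^2 + (4072/81)x - 11552/243

E_{-4/3} f = 8x^5 - (166/3)x^4 + (1364/9)x^3 - (5552/27)x^2 + (11848/81)x - 11552/243
S_{-3} f = -1944x^5 - 162x^4 + 36x^3 - 24x
(4S_{-3}) f = -7776x^5 - 648x^4 + 144x^3 - 96x
(E_{-4/3} + 4S_{-3}) f = -7768x^5 - (2110/3)x^4 + (2660/9)x^3 - (5552/27)x^2 + (4072/81)x - 11552/243


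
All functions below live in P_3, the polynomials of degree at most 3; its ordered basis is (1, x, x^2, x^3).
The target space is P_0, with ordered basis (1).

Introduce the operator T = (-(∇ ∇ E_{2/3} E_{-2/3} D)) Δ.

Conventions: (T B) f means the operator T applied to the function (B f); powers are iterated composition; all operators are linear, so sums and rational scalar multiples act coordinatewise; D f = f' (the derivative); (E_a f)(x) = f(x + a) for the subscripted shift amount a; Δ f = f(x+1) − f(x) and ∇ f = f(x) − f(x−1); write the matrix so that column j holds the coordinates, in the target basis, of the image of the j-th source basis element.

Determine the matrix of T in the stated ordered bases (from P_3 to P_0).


image of 1: 0
image of x: 0
image of x^2: 0
image of x^3: 0
each image's coordinates form column j of the matrix

the matrix is [[0, 0, 0, 0]] (rows listed top to bottom)


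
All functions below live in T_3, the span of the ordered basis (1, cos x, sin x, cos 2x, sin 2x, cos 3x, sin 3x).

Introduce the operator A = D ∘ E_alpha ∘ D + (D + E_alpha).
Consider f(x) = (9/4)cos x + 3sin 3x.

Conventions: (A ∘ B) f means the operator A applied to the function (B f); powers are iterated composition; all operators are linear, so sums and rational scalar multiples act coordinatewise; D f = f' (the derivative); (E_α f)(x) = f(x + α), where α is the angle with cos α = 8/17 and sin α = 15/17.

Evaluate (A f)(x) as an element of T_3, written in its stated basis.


the image equals g(x) = -(9/4)sin x + (56097/4913)cos 3x + (117312/4913)sin 3x

D f = -(9/4)sin x + 9cos 3x
E_alpha D f = -(135/68)cos x - (18/17)sin x - (43992/4913)cos 3x + (4455/4913)sin 3x
D (E_alpha ∘ D) f = -(18/17)cos x + (135/68)sin x + (13365/4913)cos 3x + (131976/4913)sin 3x
D f = -(9/4)sin x + 9cos 3x
E_alpha f = (18/17)cos x - (135/68)sin x - (1485/4913)cos 3x - (14664/4913)sin 3x
(D + E_alpha) f = (18/17)cos x - (72/17)sin x + (42732/4913)cos 3x - (14664/4913)sin 3x
(D ∘ E_alpha ∘ D + (D + E_alpha)) f = -(9/4)sin x + (56097/4913)cos 3x + (117312/4913)sin 3x


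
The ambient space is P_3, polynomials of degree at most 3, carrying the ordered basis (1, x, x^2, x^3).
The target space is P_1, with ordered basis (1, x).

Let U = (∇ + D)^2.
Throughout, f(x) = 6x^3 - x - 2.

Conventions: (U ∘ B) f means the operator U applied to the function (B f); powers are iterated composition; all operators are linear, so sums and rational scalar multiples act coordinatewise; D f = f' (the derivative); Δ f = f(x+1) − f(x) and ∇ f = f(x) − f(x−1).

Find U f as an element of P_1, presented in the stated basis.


g(x) = 144x - 72

∇ f = 18x^2 - 18x + 5
D f = 18x^2 - 1
(∇ + D) f = 36x^2 - 18x + 4
∇ (∇ + D) f = 72x - 54
D (∇ + D) f = 72x - 18
(∇ + D) (∇ + D) f = 144x - 72


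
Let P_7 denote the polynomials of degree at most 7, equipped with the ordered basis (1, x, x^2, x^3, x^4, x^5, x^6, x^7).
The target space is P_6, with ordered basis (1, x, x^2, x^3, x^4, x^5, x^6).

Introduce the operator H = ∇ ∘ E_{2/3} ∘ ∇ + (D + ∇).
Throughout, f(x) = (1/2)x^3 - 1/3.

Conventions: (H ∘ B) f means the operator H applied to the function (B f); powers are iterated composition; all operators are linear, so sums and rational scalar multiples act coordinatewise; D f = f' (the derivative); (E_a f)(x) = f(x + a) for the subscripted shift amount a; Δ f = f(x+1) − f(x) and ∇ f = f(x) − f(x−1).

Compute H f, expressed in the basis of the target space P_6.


g(x) = 3x^2 + (3/2)x - 1/2

∇ f = (3/2)x^2 - (3/2)x + 1/2
E_{2/3} ∇ f = (3/2)x^2 + (1/2)x + 1/6
∇ E_{2/3} ∇ f = 3x - 1
D f = (3/2)x^2
∇ f = (3/2)x^2 - (3/2)x + 1/2
(D + ∇) f = 3x^2 - (3/2)x + 1/2
(∇ ∘ E_{2/3} ∘ ∇ + (D + ∇)) f = 3x^2 + (3/2)x - 1/2


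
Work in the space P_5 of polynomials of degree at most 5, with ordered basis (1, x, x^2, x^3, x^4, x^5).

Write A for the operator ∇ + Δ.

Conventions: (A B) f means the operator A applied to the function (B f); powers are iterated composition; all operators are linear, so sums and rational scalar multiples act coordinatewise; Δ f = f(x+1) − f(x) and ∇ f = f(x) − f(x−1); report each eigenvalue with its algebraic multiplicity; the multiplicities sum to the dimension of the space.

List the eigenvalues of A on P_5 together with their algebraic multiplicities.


λ = 0 (multiplicity 6)

image of 1: 0
image of x: 2
image of x^2: 4x
image of x^3: 6x^2 + 2
image of x^4: 8x^3 + 8x
image of x^5: 10x^4 + 20x^2 + 2
the matrix is upper triangular; its diagonal is (0, 0, 0, 0, 0, 0)
for a triangular matrix the eigenvalues are the diagonal entries, with algebraic multiplicity their repetition count


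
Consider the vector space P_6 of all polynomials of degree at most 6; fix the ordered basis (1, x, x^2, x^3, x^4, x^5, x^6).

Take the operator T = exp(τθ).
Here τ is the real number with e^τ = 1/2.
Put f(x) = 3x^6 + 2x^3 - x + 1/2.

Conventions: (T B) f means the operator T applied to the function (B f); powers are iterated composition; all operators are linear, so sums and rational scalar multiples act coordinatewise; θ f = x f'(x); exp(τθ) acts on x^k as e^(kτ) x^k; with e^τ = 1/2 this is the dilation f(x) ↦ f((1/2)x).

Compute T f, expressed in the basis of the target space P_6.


the result is g(x) = (3/64)x^6 + (1/4)x^3 - (1/2)x + 1/2

exp(τθ) x^k = e^(kτ) x^k; with e^τ = 1/2 this sends x^k to (1/2)^k x^k
x ↦ 1/2 x
x^3 ↦ 1/8 x^3
x^6 ↦ 1/64 x^6
applying this coordinatewise to f: exp(τθ) f = (3/64)x^6 + (1/4)x^3 - (1/2)x + 1/2


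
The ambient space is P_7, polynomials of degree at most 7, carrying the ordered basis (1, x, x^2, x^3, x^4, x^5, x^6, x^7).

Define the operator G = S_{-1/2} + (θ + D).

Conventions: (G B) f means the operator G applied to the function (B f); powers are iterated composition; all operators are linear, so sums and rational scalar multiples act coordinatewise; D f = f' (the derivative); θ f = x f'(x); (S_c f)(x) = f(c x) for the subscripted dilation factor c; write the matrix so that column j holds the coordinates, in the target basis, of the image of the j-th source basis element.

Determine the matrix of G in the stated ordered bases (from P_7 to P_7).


image of 1: 1
image of x: (1/2)x + 1
image of x^2: (9/4)x^2 + 2x
image of x^3: (23/8)x^3 + 3x^2
image of x^4: (65/16)x^4 + 4x^3
image of x^5: (159/32)x^5 + 5x^4
image of x^6: (385/64)x^6 + 6x^5
image of x^7: (895/128)x^7 + 7x^6
each image's coordinates form column j of the matrix

the matrix is [[1, 1, 0, 0, 0, 0, 0, 0]; [0, 1/2, 2, 0, 0, 0, 0, 0]; [0, 0, 9/4, 3, 0, 0, 0, 0]; [0, 0, 0, 23/8, 4, 0, 0, 0]; [0, 0, 0, 0, 65/16, 5, 0, 0]; [0, 0, 0, 0, 0, 159/32, 6, 0]; [0, 0, 0, 0, 0, 0, 385/64, 7]; [0, 0, 0, 0, 0, 0, 0, 895/128]] (rows listed top to bottom)


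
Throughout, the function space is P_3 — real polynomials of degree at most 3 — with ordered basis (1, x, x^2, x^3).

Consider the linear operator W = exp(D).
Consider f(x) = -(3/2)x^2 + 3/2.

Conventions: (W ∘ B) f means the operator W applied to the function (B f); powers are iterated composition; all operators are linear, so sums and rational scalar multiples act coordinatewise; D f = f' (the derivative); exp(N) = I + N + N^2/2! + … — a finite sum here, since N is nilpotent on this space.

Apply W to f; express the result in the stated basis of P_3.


the image equals g(x) = -(3/2)x^2 - 3x

order-1 term: -3x
order-2 term: -3/2
the series for exp(D) f terminates at order 2
exp(D) f = -(3/2)x^2 - 3x


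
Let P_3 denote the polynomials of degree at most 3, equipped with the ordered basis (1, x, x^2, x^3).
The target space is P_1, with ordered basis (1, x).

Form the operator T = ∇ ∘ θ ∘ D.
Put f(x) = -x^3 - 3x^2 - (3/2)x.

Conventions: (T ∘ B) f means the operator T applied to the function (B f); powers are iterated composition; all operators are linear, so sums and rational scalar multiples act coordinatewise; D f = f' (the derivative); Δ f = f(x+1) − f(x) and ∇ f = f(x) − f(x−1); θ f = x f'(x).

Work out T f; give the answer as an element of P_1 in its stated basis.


D f = -3x^2 - 6x - 3/2
θ D f = -6x^2 - 6x
∇ θ D f = -12x

the result is g(x) = -12x


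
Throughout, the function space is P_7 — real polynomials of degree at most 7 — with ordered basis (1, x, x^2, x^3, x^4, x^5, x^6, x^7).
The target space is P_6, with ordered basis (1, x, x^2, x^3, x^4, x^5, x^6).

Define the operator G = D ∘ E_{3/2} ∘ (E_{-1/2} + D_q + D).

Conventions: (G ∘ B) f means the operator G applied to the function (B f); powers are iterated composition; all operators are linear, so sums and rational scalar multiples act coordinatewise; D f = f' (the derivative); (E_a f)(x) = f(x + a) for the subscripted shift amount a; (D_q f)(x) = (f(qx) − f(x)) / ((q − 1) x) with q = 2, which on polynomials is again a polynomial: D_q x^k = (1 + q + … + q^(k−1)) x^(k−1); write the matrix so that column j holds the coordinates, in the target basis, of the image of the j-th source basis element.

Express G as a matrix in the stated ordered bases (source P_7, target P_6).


image of 1: 0
image of x: 1
image of x^2: 2x + 7
image of x^3: 3x^2 + 26x + 33
image of x^4: 4x^3 + 69x^2 + 183x + 529/4
image of x^5: 5x^4 + 164x^3 + 678x^2 + 992x + 491
image of x^6: 6x^5 + 375x^4 + 2130x^3 + (9435/2)x^2 + (9375/2)x + 28041/16
image of x^7: 7x^6 + 846x^5 + 6135x^4 + 18230x^3 + 27240x^2 + (81573/4)x + 48899/8
each image's coordinates form column j of the matrix

the matrix is [[0, 1, 7, 33, 529/4, 491, 28041/16, 48899/8]; [0, 0, 2, 26, 183, 992, 9375/2, 81573/4]; [0, 0, 0, 3, 69, 678, 9435/2, 27240]; [0, 0, 0, 0, 4, 164, 2130, 18230]; [0, 0, 0, 0, 0, 5, 375, 6135]; [0, 0, 0, 0, 0, 0, 6, 846]; [0, 0, 0, 0, 0, 0, 0, 7]] (rows listed top to bottom)


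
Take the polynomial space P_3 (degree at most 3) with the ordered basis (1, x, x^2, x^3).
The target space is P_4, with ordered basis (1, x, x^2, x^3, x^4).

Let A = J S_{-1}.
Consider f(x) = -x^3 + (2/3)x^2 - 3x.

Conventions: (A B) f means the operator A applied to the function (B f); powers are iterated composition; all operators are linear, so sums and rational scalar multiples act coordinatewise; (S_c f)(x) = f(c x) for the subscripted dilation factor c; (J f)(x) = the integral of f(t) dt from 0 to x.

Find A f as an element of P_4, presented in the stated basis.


the result is g(x) = (1/4)x^4 + (2/9)x^3 + (3/2)x^2

S_{-1} f = x^3 + (2/3)x^2 + 3x
J S_{-1} f = (1/4)x^4 + (2/9)x^3 + (3/2)x^2


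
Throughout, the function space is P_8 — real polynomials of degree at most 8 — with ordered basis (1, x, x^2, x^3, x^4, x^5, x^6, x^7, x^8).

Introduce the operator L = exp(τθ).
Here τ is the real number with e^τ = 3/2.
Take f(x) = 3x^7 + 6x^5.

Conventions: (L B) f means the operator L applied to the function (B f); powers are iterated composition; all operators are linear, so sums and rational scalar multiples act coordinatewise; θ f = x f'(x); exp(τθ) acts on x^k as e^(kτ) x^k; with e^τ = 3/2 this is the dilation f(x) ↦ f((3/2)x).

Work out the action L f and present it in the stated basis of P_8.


exp(τθ) x^k = e^(kτ) x^k; with e^τ = 3/2 this sends x^k to (3/2)^k x^k
x^5 ↦ 243/32 x^5
x^7 ↦ 2187/128 x^7
applying this coordinatewise to f: exp(τθ) f = (6561/128)x^7 + (729/16)x^5

g(x) = (6561/128)x^7 + (729/16)x^5


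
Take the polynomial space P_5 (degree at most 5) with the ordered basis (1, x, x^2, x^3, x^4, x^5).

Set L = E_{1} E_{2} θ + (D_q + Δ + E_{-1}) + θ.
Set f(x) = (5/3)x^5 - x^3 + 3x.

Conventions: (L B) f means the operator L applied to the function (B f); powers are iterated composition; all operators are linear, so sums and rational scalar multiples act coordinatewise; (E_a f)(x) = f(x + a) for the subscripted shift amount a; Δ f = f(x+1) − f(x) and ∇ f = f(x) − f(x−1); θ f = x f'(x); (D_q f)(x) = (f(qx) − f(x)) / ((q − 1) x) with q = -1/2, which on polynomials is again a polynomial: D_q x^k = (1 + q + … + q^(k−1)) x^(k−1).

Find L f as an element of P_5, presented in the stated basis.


θ f = (25/3)x^5 - 3x^3 + 3x
E_{2} θ f = (25/3)x^5 + (250/3)x^4 + (991/3)x^3 + (1946/3)x^2 + (1901/3)x + 746/3
E_{1} E_{2} θ f = (25/3)x^5 + 125x^4 + 747x^3 + 2223x^2 + 3297x + 1953
D_q f = (55/48)x^4 - (3/4)x^2 + 3
Δ f = (25/3)x^4 + (50/3)x^3 + (41/3)x^2 + (16/3)x + 11/3
E_{-1} f = (5/3)x^5 - (25/3)x^4 + (47/3)x^3 - (41/3)x^2 + (25/3)x - 11/3
(D_q + Δ + E_{-1}) f = (5/3)x^5 + (55/48)x^4 + (97/3)x^3 - (3/4)x^2 + (41/3)x + 3
θ f = (25/3)x^5 - 3x^3 + 3x
(E_{1} E_{2} θ + (D_q + Δ + E_{-1}) + θ) f = (55/3)x^5 + (6055/48)x^4 + (2329/3)x^3 + (8889/4)x^2 + (9941/3)x + 1956

g(x) = (55/3)x^5 + (6055/48)x^4 + (2329/3)x^3 + (8889/4)x^2 + (9941/3)x + 1956


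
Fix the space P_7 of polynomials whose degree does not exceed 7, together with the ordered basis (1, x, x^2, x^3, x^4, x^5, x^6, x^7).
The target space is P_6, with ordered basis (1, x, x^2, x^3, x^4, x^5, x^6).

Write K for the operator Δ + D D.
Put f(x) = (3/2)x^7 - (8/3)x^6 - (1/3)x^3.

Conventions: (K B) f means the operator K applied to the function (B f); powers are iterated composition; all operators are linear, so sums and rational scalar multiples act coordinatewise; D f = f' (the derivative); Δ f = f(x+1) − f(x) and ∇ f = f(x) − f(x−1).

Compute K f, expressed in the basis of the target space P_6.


Δ f = (21/2)x^6 + (31/2)x^5 + (25/2)x^4 - (5/6)x^3 - (19/2)x^2 - (13/2)x - 3/2
D f = (21/2)x^6 - 16x^5 - x^2
D D f = 63x^5 - 80x^4 - 2x
(Δ + D D) f = (21/2)x^6 + (157/2)x^5 - (135/2)x^4 - (5/6)x^3 - (19/2)x^2 - (17/2)x - 3/2

the image equals g(x) = (21/2)x^6 + (157/2)x^5 - (135/2)x^4 - (5/6)x^3 - (19/2)x^2 - (17/2)x - 3/2


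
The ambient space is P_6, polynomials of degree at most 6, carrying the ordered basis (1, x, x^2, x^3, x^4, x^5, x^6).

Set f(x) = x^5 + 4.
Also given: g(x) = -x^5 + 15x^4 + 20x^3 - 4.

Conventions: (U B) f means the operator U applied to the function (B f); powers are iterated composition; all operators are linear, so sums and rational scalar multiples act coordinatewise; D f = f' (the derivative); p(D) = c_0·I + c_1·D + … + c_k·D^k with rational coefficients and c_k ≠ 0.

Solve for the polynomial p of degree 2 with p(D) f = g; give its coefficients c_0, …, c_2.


D^0 f = x^5 + 4
D^1 f = 5x^4
D^2 f = 20x^3
matching coefficients of g against c_0 f + c_1 Df + … from the top degree down determines the c_i
solution: c_0 = -1, c_1 = 3, c_2 = 1

p(D) = -I + 3·D + D^2, i.e. c_0 = -1, c_1 = 3, c_2 = 1


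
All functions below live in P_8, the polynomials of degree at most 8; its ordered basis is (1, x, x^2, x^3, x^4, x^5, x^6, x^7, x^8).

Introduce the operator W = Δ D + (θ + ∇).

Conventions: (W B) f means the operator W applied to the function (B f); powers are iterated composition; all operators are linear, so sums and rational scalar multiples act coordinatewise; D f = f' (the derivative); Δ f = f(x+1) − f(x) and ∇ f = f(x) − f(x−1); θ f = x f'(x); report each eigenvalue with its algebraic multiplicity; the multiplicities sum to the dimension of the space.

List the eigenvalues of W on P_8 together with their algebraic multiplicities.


λ = 0 (multiplicity 1), λ = 1 (multiplicity 1), λ = 2 (multiplicity 1), λ = 3 (multiplicity 1), λ = 4 (multiplicity 1), λ = 5 (multiplicity 1), λ = 6 (multiplicity 1), λ = 7 (multiplicity 1), λ = 8 (multiplicity 1)

image of 1: 0
image of x: x + 1
image of x^2: 2x^2 + 2x + 1
image of x^3: 3x^3 + 3x^2 + 3x + 4
image of x^4: 4x^4 + 4x^3 + 6x^2 + 16x + 3
image of x^5: 5x^5 + 5x^4 + 10x^3 + 40x^2 + 15x + 6
image of x^6: 6x^6 + 6x^5 + 15x^4 + 80x^3 + 45x^2 + 36x + 5
image of x^7: 7x^7 + 7x^6 + 21x^5 + 140x^4 + 105x^3 + 126x^2 + 35x + 8
image of x^8: 8x^8 + 8x^7 + 28x^6 + 224x^5 + 210x^4 + 336x^3 + 140x^2 + 64x + 7
the matrix is upper triangular; its diagonal is (0, 1, 2, 3, 4, 5, 6, 7, 8)
for a triangular matrix the eigenvalues are the diagonal entries, with algebraic multiplicity their repetition count


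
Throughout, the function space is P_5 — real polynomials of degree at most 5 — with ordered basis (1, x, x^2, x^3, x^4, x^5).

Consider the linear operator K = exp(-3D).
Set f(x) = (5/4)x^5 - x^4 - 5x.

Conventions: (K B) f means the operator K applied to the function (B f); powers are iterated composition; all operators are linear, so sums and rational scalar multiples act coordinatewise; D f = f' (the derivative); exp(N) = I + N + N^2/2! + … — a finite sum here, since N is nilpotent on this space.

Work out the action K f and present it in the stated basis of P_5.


the image equals g(x) = (5/4)x^5 - (79/4)x^4 + (249/2)x^3 - (783/2)x^2 + (2437/4)x - 1479/4

order-1 term: -(75/4)x^4 + 12x^3 + 15
order-2 term: (225/2)x^3 - 54x^2
order-3 term: -(675/2)x^2 + 108x
order-4 term: (2025/4)x - 81
order-5 term: -1215/4
the series for exp(-3D) f terminates at order 5
exp(-3D) f = (5/4)x^5 - (79/4)x^4 + (249/2)x^3 - (783/2)x^2 + (2437/4)x - 1479/4


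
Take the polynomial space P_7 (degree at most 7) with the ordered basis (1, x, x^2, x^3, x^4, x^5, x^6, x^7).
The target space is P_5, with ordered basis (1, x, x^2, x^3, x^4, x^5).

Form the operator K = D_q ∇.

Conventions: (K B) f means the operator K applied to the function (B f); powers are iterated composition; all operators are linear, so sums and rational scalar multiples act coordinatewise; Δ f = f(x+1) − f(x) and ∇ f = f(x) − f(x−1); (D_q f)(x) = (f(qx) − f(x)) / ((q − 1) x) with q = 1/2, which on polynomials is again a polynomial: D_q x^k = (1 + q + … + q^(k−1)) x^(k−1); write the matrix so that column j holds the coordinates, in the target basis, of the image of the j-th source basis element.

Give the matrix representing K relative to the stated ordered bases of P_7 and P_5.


the matrix is [[0, 0, 2, -3, 4, -5, 6, -7]; [0, 0, 0, 9/2, -9, 15, -45/2, 63/2]; [0, 0, 0, 0, 7, -35/2, 35, -245/4]; [0, 0, 0, 0, 0, 75/8, -225/8, 525/8]; [0, 0, 0, 0, 0, 0, 93/8, -651/16]; [0, 0, 0, 0, 0, 0, 0, 441/32]] (rows listed top to bottom)

image of 1: 0
image of x: 0
image of x^2: 2
image of x^3: (9/2)x - 3
image of x^4: 7x^2 - 9x + 4
image of x^5: (75/8)x^3 - (35/2)x^2 + 15x - 5
image of x^6: (93/8)x^4 - (225/8)x^3 + 35x^2 - (45/2)x + 6
image of x^7: (441/32)x^5 - (651/16)x^4 + (525/8)x^3 - (245/4)x^2 + (63/2)x - 7
each image's coordinates form column j of the matrix


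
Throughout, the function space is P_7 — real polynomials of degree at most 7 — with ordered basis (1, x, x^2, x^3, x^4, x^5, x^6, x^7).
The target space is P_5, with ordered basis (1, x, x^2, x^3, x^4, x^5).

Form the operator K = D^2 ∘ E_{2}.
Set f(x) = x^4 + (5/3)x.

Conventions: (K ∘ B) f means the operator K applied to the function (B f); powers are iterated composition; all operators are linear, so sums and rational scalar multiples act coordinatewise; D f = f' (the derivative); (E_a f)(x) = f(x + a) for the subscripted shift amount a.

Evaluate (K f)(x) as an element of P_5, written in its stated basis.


E_{2} f = x^4 + 8x^3 + 24x^2 + (101/3)x + 58/3
D E_{2} f = 4x^3 + 24x^2 + 48x + 101/3
D D E_{2} f = 12x^2 + 48x + 48

the result is g(x) = 12x^2 + 48x + 48
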